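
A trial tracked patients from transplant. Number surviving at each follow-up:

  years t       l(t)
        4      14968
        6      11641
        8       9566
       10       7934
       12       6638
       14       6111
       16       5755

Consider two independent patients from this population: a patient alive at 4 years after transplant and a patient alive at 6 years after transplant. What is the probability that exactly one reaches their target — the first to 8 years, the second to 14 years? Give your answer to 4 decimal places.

0.4931

p₁ = l(8)/l(4) = 9566/14968 = 0.639097; p₂ = l(14)/l(6) = 6111/11641 = 0.524955.
P(exactly one) = p₁(1−p₂) + (1−p₁)p₂ = 0.303600 + 0.189458 = 0.493058.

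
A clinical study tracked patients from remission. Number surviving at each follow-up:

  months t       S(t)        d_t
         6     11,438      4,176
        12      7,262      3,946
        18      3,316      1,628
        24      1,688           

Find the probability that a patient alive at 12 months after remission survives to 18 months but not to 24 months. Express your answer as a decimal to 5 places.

0.22418

This is the probability of reaching 18 but not 24, conditional on being alive at 12: (S(18) − S(24)) / S(12).
= (3,316 − 1,688) / 7,262 = 1,628 / 7,262 = 0.224181.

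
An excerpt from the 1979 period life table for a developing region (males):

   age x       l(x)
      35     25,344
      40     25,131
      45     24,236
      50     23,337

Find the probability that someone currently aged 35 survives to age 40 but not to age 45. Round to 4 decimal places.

This is the probability of reaching 40 but not 45, conditional on being alive at 35: (l(40) − l(45)) / l(35).
= (25,131 − 24,236) / 25,344 = 895 / 25,344 = 0.035314.

0.0353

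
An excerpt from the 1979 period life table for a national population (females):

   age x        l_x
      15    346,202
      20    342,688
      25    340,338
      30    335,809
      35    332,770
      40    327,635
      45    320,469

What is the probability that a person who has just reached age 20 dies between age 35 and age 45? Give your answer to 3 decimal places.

We want 15|10q20 = (l_35 − l_45)/l_20.
This is the probability of reaching 35 but not 45, conditional on being alive at 20: (l_35 − l_45) / l_20.
= (332,770 − 320,469) / 342,688 = 12,301 / 342,688 = 0.035896.

0.036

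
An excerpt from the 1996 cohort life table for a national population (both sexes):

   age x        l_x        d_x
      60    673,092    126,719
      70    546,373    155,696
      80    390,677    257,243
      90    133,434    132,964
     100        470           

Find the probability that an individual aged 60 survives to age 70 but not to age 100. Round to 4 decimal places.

We want 10|30q60 = (l_70 − l_100)/l_60.
This is the probability of reaching 70 but not 100, conditional on being alive at 60: (l_70 − l_100) / l_60.
= (546,373 − 470) / 673,092 = 545,903 / 673,092 = 0.811038.

0.8110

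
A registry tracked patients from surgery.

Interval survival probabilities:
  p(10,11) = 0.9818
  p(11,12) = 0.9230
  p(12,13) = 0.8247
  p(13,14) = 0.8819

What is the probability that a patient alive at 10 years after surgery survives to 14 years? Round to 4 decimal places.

Survival from 10 to 14 is the product of surviving each interval: 0.9818 × 0.9230 × 0.8247 × 0.8819.
= 0.659083.

0.6591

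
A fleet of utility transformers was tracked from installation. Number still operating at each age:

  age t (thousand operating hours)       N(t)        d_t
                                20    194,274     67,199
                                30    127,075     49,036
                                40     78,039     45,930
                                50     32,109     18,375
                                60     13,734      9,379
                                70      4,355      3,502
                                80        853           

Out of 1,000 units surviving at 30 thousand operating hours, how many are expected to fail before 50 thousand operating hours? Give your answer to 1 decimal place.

747.3

The relevant probability is 1 − 32,109/127,075 = 0.747322.
Expected number = 1,000 × 0.747322 = 747.3.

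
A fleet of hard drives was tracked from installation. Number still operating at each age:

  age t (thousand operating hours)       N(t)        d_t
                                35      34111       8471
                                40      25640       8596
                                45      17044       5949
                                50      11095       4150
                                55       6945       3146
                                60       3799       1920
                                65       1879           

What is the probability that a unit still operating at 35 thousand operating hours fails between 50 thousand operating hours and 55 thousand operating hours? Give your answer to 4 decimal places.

This is the probability of reaching 50 but not 55, conditional on being operational at 35: (N(50) − N(55)) / N(35).
= (11095 − 6945) / 34111 = 4150 / 34111 = 0.121662.

0.1217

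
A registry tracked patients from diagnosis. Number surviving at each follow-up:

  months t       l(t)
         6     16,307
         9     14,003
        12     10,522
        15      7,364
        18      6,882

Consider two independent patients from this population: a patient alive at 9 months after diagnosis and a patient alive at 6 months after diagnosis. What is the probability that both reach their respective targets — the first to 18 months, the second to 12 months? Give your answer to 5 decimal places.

0.31712

p₁ = l(18)/l(9) = 6,882/14,003 = 0.491466; p₂ = l(12)/l(6) = 10,522/16,307 = 0.645244.
P(both) = p₁ × p₂ = 0.491466 × 0.645244 = 0.317115.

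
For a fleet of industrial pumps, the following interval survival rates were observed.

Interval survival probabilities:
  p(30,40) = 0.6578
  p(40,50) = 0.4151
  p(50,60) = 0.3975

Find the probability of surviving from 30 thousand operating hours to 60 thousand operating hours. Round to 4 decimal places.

0.1085

The overall survival probability is 0.6578 × 0.4151 × 0.3975.
= 0.108538.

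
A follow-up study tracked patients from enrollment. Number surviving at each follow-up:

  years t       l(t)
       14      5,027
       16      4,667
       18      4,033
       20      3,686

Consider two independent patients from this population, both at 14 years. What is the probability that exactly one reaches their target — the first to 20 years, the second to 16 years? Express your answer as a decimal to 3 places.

0.300

p₁ = l(20)/l(14) = 3,686/5,027 = 0.733241; p₂ = l(16)/l(14) = 4,667/5,027 = 0.928387.
P(exactly one) = p₁(1−p₂) + (1−p₁)p₂ = 0.052510 + 0.247656 = 0.300165.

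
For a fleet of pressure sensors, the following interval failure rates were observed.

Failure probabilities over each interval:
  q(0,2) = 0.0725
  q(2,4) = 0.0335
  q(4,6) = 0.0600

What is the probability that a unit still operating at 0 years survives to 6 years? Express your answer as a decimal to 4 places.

Survival from 0 to 6 is the product of surviving each interval: (1 − 0.0725) × (1 − 0.0335) × (1 − 0.0600).
= 0.9275 × 0.9665 × 0.9400 = 0.842643.

0.8426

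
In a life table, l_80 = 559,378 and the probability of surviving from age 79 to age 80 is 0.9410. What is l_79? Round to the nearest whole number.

594451

l_79 = l_80 / p = 559,378 / 0.9410 = 594451.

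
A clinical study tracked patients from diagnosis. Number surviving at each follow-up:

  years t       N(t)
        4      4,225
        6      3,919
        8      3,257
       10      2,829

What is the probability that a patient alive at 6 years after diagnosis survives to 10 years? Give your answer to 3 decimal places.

0.722

The conditional survival probability is N(10)/N(6) = 2,829/3,919 = 0.721868.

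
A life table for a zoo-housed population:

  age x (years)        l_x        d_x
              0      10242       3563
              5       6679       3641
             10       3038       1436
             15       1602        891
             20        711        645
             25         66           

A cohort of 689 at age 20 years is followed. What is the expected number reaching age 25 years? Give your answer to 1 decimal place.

64.0

The relevant probability is 66/711 = 0.092827.
Expected number = 689 × 0.092827 = 64.0.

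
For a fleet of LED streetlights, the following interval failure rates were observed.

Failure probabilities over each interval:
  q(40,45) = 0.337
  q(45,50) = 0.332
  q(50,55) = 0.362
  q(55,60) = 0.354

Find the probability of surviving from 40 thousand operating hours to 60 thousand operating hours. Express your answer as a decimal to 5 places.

0.18253

P(survive 40→60) = (1 − 0.337) × (1 − 0.332) × (1 − 0.362) × (1 − 0.354).
= 0.663 × 0.668 × 0.638 × 0.646 = 0.182534.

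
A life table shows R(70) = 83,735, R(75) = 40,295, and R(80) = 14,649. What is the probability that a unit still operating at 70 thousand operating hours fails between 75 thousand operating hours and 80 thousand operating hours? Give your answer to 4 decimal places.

This is the probability of reaching 75 but not 80, conditional on being operational at 70: (R(75) − R(80)) / R(70).
= (40,295 − 14,649) / 83,735 = 25,646 / 83,735 = 0.306276.

0.3063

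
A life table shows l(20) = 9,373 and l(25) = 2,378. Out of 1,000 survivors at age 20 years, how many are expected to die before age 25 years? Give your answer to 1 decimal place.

The relevant probability is 1 − 2,378/9,373 = 0.746293.
Expected number = 1,000 × 0.746293 = 746.3.

746.3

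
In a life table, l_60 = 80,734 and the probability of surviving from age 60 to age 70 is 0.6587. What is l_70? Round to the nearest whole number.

53179

l_70 = l_60 × p = 80,734 × 0.6587 = 53179.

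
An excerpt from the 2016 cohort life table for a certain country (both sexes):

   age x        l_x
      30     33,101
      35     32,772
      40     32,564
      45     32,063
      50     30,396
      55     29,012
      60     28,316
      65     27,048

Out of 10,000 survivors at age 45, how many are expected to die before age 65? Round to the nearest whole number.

1564

The relevant probability is 1 − 27,048/32,063 = 0.156411.
Expected number = 10,000 × 0.156411 = 1564.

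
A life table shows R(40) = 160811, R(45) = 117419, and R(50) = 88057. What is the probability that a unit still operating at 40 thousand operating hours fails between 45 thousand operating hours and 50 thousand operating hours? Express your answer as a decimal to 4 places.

0.1826

This is the probability of reaching 45 but not 50, conditional on being operational at 40: (R(45) − R(50)) / R(40).
= (117419 − 88057) / 160811 = 29362 / 160811 = 0.182587.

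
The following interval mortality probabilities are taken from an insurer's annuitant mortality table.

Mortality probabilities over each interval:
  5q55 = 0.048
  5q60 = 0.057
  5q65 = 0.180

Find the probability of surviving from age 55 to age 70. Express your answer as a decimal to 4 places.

The overall survival probability is (1 − 0.048) × (1 − 0.057) × (1 − 0.180).
= 0.952 × 0.943 × 0.820 = 0.736144.

0.7361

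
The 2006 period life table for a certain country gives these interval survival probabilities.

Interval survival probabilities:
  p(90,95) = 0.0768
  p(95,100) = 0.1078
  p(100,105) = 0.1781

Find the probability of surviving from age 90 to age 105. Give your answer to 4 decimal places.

Survival from 90 to 105 is the product of surviving each interval: 0.0768 × 0.1078 × 0.1781.
= 0.001474.

0.0015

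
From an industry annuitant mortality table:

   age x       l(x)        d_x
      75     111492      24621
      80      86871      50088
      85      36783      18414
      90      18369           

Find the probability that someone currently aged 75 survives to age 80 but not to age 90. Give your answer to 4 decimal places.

0.6144

This is the probability of reaching 80 but not 90, conditional on being alive at 75: (l(80) − l(90)) / l(75).
= (86871 − 18369) / 111492 = 68502 / 111492 = 0.614412.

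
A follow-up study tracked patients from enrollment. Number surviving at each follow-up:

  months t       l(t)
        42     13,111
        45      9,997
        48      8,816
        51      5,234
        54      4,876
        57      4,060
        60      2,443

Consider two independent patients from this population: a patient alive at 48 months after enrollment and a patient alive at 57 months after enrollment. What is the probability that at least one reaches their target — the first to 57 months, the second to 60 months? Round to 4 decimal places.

p₁ = l(57)/l(48) = 4,060/8,816 = 0.460526; p₂ = l(60)/l(57) = 2,443/4,060 = 0.601724.
P(at least one) = 1 − (1−p₁)(1−p₂) = 1 − 0.539474 × 0.398276 = 0.785140.

0.7851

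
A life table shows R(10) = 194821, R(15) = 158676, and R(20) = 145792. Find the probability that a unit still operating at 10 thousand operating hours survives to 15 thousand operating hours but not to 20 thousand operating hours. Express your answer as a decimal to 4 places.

0.0661

This is the probability of reaching 15 but not 20, conditional on being operational at 10: (R(15) − R(20)) / R(10).
= (158676 − 145792) / 194821 = 12884 / 194821 = 0.066133.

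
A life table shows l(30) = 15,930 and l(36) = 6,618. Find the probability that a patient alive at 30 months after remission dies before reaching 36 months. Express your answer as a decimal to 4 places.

P(die before 36 | alive at 30) = 1 − l(36)/l(30) = 1 − 6,618/15,930 = (9,312)/15,930 = 0.584557.

0.5846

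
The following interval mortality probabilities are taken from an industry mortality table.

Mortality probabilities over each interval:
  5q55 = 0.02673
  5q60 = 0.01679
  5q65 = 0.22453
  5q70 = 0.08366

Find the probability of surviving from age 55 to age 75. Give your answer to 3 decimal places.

0.680

Survival from 55 to 75 is the product of surviving each interval: (1 − 0.02673) × (1 − 0.01679) × (1 − 0.22453) × (1 − 0.08366).
= 0.97327 × 0.98321 × 0.77547 × 0.91634 = 0.679988.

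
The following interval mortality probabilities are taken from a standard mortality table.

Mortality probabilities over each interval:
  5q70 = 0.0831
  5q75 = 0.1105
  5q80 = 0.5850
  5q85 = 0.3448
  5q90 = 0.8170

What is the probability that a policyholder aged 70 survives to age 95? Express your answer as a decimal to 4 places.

0.0406

25p70 = (1 − 0.0831) × (1 − 0.1105) × (1 − 0.5850) × (1 − 0.3448) × (1 − 0.8170).
= 0.9169 × 0.8895 × 0.4150 × 0.6552 × 0.1830 = 0.040583.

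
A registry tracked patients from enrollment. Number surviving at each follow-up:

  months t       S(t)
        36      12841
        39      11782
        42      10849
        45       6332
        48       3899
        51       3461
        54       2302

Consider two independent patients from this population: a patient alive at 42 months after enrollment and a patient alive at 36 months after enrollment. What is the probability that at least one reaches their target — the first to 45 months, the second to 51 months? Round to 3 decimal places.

p₁ = S(45)/S(42) = 6332/10849 = 0.583648; p₂ = S(51)/S(36) = 3461/12841 = 0.269527.
P(at least one) = 1 − (1−p₁)(1−p₂) = 1 − 0.416352 × 0.730473 = 0.695866.

0.696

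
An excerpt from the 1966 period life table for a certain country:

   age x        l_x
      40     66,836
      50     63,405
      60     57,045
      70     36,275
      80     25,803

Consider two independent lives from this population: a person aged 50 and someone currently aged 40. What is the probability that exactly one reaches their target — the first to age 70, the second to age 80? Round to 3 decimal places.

0.516

p₁ = l_70/l_50 = 36,275/63,405 = 0.572116; p₂ = l_80/l_40 = 25,803/66,836 = 0.386064.
P(exactly one) = p₁(1−p₂) + (1−p₁)p₂ = 0.351243 + 0.165191 = 0.516433.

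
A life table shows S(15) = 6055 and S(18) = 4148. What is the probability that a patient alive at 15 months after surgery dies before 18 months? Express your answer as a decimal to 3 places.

0.315

P(die before 18 | alive at 15) = 1 − S(18)/S(15) = 1 − 4148/6055 = (1907)/6055 = 0.314946.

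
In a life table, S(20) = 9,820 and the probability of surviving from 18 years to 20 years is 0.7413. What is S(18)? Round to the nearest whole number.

S(18) = S(20) / p = 9,820 / 0.7413 = 13247.

13247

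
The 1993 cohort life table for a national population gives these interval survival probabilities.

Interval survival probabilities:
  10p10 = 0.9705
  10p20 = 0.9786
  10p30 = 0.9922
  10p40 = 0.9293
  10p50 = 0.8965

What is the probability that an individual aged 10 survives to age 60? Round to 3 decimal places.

0.785

The overall survival probability is 0.9705 × 0.9786 × 0.9922 × 0.9293 × 0.8965.
= 0.785066.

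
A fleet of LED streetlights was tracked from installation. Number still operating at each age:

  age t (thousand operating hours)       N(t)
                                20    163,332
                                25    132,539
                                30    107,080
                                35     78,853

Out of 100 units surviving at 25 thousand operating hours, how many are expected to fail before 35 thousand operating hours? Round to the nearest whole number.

41

The relevant probability is 1 − 78,853/132,539 = 0.405058.
Expected number = 100 × 0.405058 = 41.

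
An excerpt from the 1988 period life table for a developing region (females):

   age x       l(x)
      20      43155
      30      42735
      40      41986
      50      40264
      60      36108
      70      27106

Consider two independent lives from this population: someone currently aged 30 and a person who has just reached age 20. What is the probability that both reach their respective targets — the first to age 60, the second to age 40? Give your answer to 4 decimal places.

p₁ = l(60)/l(30) = 36108/42735 = 0.844928; p₂ = l(40)/l(20) = 41986/43155 = 0.972912.
P(both) = p₁ × p₂ = 0.844928 × 0.972912 = 0.822041.

0.8220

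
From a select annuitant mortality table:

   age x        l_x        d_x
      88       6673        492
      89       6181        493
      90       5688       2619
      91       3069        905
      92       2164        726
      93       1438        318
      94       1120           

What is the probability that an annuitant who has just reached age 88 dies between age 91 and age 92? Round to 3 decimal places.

We want 3|1q88 = (l_91 − l_92)/l_88.
This is the probability of reaching 91 but not 92, conditional on being alive at 88: (l_91 − l_92) / l_88.
= (3069 − 2164) / 6673 = 905 / 6673 = 0.135621.

0.136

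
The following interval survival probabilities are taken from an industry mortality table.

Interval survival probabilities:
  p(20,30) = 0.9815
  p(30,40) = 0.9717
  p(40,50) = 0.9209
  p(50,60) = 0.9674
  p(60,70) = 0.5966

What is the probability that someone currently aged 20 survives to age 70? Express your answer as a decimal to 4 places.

0.5069

The overall survival probability is 0.9815 × 0.9717 × 0.9209 × 0.9674 × 0.5966.
= 0.506902.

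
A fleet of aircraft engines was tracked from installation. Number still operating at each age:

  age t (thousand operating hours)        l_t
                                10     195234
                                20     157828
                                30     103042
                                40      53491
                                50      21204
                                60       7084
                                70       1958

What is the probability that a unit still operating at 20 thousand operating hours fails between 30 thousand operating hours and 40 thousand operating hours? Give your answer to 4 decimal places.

0.3140

This is the probability of reaching 30 but not 40, conditional on being operational at 20: (l_30 − l_40) / l_20.
= (103042 − 53491) / 157828 = 49551 / 157828 = 0.313956.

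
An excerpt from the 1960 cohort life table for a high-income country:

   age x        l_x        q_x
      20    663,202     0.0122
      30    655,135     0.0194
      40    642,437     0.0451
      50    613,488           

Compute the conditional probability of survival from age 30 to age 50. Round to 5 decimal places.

We want 20p30 = l_50/l_30.
The conditional survival probability is l_50/l_30 = 613,488/655,135 = 0.936430.

0.93643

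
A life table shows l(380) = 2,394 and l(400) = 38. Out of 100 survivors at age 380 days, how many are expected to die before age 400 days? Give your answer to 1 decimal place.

The relevant probability is 1 − 38/2,394 = 0.984127.
Expected number = 100 × 0.984127 = 98.4.

98.4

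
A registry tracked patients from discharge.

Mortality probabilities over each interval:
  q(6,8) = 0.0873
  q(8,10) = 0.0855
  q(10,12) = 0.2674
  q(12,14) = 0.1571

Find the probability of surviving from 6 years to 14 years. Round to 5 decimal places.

The overall survival probability is (1 − 0.0873) × (1 − 0.0855) × (1 − 0.2674) × (1 − 0.1571).
= 0.9127 × 0.9145 × 0.7326 × 0.8429 = 0.515412.

0.51541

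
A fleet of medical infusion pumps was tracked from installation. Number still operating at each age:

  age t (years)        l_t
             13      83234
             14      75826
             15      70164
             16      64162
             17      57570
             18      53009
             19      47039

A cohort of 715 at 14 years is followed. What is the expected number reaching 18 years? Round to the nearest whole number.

The relevant probability is 53009/75826 = 0.699087.
Expected number = 715 × 0.699087 = 500.

500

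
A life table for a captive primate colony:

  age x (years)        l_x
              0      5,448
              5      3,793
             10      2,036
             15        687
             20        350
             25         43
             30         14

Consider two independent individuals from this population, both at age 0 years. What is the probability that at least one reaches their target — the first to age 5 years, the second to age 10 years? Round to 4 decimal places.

p₁ = l_5/l_0 = 3,793/5,448 = 0.696219; p₂ = l_10/l_0 = 2,036/5,448 = 0.373715.
P(at least one) = 1 − (1−p₁)(1−p₂) = 1 − 0.303781 × 0.626285 = 0.809747.

0.8097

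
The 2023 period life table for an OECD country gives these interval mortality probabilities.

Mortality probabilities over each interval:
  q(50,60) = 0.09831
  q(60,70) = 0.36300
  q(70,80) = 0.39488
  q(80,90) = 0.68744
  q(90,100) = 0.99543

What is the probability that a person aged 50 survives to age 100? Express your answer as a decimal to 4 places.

0.0005

P(survive 50→100) = (1 − 0.09831) × (1 − 0.36300) × (1 − 0.39488) × (1 − 0.68744) × (1 − 0.99543).
= 0.90169 × 0.63700 × 0.60512 × 0.31256 × 0.00457 = 0.000496.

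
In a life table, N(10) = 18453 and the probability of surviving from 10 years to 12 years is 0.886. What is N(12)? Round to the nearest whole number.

16349

N(12) = N(10) × p = 18453 × 0.886 = 16349.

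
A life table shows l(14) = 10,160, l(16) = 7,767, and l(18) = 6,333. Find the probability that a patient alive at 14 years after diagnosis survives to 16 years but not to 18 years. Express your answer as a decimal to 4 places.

This is the probability of reaching 16 but not 18, conditional on being alive at 14: (l(16) − l(18)) / l(14).
= (7,767 − 6,333) / 10,160 = 1,434 / 10,160 = 0.141142.

0.1411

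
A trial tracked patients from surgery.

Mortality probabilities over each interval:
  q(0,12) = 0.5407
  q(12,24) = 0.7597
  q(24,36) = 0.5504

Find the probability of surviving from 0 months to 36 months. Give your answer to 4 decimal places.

Chaining the interval survival probabilities: (1 − 0.5407) × (1 − 0.7597) × (1 − 0.5504).
= 0.4593 × 0.2403 × 0.4496 = 0.049622.

0.0496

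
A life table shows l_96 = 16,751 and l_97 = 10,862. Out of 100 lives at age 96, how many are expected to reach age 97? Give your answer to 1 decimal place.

The relevant probability is 10,862/16,751 = 0.648439.
Expected number = 100 × 0.648439 = 64.8.

64.8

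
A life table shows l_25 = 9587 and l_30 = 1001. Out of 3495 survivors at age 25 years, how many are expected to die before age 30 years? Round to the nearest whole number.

The relevant probability is 1 − 1001/9587 = 0.895588.
Expected number = 3495 × 0.895588 = 3130.

3130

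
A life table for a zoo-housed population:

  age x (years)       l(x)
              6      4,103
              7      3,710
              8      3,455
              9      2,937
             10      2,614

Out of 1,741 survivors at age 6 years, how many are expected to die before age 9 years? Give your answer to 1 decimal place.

The relevant probability is 1 − 2,937/4,103 = 0.284182.
Expected number = 1,741 × 0.284182 = 494.8.

494.8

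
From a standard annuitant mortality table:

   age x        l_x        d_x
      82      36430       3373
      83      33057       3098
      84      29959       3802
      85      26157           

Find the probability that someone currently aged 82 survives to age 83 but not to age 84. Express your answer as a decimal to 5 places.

0.08504

We want 1|1q82 = (l_83 − l_84)/l_82.
This is the probability of reaching 83 but not 84, conditional on being alive at 82: (l_83 − l_84) / l_82.
= (33057 − 29959) / 36430 = 3098 / 36430 = 0.085040.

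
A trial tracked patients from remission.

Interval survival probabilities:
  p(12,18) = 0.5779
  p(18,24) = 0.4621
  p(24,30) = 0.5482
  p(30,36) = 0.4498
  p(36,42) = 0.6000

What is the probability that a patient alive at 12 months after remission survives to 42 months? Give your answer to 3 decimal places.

0.040

Chaining the interval survival probabilities: 0.5779 × 0.4621 × 0.5482 × 0.4498 × 0.6000.
= 0.039509.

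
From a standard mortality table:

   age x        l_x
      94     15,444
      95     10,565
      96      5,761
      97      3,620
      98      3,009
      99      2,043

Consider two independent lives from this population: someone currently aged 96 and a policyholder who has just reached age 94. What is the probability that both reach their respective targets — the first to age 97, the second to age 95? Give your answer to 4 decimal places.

0.4299

p₁ = l_97/l_96 = 3,620/5,761 = 0.628363; p₂ = l_95/l_94 = 10,565/15,444 = 0.684084.
P(both) = p₁ × p₂ = 0.628363 × 0.684084 = 0.429853.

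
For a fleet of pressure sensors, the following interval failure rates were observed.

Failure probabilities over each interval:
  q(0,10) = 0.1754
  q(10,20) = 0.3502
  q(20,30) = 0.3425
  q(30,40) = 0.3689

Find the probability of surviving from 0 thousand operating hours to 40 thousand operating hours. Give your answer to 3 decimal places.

0.222

The overall survival probability is (1 − 0.1754) × (1 − 0.3502) × (1 − 0.3425) × (1 − 0.3689).
= 0.8246 × 0.6498 × 0.6575 × 0.6311 = 0.222340.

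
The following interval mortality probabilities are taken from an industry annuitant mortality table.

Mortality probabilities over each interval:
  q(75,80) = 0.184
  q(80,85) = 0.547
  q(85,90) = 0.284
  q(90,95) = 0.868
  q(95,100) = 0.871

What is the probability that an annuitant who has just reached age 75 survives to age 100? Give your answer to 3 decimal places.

0.005

The overall survival probability is (1 − 0.184) × (1 − 0.547) × (1 − 0.284) × (1 − 0.868) × (1 − 0.871).
= 0.816 × 0.453 × 0.716 × 0.132 × 0.129 = 0.004507.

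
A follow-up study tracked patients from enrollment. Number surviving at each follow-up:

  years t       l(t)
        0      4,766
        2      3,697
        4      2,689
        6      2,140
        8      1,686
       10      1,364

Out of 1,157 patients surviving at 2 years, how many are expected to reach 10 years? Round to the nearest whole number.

The relevant probability is 1,364/3,697 = 0.368948.
Expected number = 1,157 × 0.368948 = 427.

427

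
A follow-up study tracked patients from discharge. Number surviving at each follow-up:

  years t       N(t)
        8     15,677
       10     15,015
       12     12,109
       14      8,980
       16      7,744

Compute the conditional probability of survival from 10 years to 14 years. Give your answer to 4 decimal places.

0.5981

The conditional survival probability is N(14)/N(10) = 8,980/15,015 = 0.598069.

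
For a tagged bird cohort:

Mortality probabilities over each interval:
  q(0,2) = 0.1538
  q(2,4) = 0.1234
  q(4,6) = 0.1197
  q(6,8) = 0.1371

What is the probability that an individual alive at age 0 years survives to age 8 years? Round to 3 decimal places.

0.563

The overall survival probability is (1 − 0.1538) × (1 − 0.1234) × (1 − 0.1197) × (1 − 0.1371).
= 0.8462 × 0.8766 × 0.8803 × 0.8629 = 0.563463.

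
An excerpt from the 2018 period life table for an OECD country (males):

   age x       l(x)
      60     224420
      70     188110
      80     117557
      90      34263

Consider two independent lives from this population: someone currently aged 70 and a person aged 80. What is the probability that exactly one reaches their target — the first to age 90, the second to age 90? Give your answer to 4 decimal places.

0.3674

p₁ = l(90)/l(70) = 34263/188110 = 0.182143; p₂ = l(90)/l(80) = 34263/117557 = 0.291459.
P(exactly one) = p₁(1−p₂) + (1−p₁)p₂ = 0.129056 + 0.238372 = 0.367428.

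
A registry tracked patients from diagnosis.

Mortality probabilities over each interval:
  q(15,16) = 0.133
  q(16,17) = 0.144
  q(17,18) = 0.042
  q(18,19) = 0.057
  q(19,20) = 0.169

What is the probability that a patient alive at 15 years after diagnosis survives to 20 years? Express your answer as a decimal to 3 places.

The overall survival probability is (1 − 0.133) × (1 − 0.144) × (1 − 0.042) × (1 − 0.057) × (1 − 0.169).
= 0.867 × 0.856 × 0.958 × 0.943 × 0.831 = 0.557149.

0.557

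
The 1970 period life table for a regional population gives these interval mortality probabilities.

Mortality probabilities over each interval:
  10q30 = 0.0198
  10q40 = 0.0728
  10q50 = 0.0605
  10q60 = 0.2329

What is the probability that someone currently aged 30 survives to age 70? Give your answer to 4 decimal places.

The overall survival probability is (1 − 0.0198) × (1 − 0.0728) × (1 − 0.0605) × (1 − 0.2329).
= 0.9802 × 0.9272 × 0.9395 × 0.7671 = 0.654993.

0.6550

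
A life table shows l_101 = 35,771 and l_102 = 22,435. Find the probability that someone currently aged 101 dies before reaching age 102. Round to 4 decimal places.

P(die before 102 | alive at 101) = 1 − l_102/l_101 = 1 − 22,435/35,771 = (13,336)/35,771 = 0.372816.

0.3728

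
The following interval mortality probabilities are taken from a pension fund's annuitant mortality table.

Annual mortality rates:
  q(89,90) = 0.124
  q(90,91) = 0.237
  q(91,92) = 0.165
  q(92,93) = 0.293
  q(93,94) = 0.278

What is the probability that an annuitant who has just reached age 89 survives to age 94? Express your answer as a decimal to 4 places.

The overall survival probability is (1 − 0.124) × (1 − 0.237) × (1 − 0.165) × (1 − 0.293) × (1 − 0.278).
= 0.876 × 0.763 × 0.835 × 0.707 × 0.722 = 0.284886.

0.2849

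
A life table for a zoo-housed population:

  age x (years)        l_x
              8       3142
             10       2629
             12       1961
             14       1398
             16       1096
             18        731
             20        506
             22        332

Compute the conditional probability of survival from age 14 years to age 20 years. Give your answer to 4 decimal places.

The conditional survival probability is l_20/l_14 = 506/1398 = 0.361946.

0.3619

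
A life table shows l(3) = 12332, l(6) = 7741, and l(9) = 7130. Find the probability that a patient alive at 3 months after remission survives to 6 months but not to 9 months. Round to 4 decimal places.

This is the probability of reaching 6 but not 9, conditional on being alive at 3: (l(6) − l(9)) / l(3).
= (7741 − 7130) / 12332 = 611 / 12332 = 0.049546.

0.0495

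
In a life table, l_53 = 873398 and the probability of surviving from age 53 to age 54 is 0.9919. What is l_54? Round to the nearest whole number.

866323

l_54 = l_53 × p = 873398 × 0.9919 = 866323.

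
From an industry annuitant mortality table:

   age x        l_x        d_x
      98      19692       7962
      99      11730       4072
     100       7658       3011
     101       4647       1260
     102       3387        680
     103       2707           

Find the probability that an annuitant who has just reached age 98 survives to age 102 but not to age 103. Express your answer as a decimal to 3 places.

0.035

We want 4|1q98 = (l_102 − l_103)/l_98.
This is the probability of reaching 102 but not 103, conditional on being alive at 98: (l_102 − l_103) / l_98.
= (3387 − 2707) / 19692 = 680 / 19692 = 0.034532.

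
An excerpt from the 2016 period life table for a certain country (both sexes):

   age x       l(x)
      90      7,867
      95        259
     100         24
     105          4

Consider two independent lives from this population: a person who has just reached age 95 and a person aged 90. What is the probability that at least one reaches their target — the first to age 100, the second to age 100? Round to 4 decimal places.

p₁ = l(100)/l(95) = 24/259 = 0.092664; p₂ = l(100)/l(90) = 24/7,867 = 0.003051.
P(at least one) = 1 − (1−p₁)(1−p₂) = 1 − 0.907336 × 0.996949 = 0.095432.

0.0954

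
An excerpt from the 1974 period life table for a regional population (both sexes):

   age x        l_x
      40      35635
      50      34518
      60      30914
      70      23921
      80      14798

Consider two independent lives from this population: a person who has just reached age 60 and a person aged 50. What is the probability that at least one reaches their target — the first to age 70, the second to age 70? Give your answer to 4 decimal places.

p₁ = l_70/l_60 = 23921/30914 = 0.773792; p₂ = l_70/l_50 = 23921/34518 = 0.693001.
P(at least one) = 1 − (1−p₁)(1−p₂) = 1 − 0.226208 × 0.306999 = 0.930554.

0.9306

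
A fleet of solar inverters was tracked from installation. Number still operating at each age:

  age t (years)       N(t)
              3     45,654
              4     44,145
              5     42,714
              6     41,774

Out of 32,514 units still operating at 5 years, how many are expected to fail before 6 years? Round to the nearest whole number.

The relevant probability is 1 − 41,774/42,714 = 0.022007.
Expected number = 32,514 × 0.022007 = 716.

716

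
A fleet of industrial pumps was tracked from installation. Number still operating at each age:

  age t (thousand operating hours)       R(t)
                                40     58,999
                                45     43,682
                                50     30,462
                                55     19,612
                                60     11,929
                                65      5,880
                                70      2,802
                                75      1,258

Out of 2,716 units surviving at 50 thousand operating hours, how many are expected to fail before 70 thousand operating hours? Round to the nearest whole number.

The relevant probability is 1 − 2,802/30,462 = 0.908017.
Expected number = 2,716 × 0.908017 = 2466.

2466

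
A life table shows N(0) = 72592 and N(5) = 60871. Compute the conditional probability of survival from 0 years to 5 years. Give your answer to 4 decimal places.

The conditional survival probability is N(5)/N(0) = 60871/72592 = 0.838536.

0.8385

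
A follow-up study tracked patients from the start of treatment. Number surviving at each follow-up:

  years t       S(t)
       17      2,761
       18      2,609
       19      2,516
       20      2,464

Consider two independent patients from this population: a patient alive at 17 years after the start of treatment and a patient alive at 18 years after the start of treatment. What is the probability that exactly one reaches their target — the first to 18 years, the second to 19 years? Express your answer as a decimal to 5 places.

0.08677

p₁ = S(18)/S(17) = 2,609/2,761 = 0.944947; p₂ = S(19)/S(18) = 2,516/2,609 = 0.964354.
P(exactly one) = p₁(1−p₂) + (1−p₁)p₂ = 0.033684 + 0.053091 = 0.086774.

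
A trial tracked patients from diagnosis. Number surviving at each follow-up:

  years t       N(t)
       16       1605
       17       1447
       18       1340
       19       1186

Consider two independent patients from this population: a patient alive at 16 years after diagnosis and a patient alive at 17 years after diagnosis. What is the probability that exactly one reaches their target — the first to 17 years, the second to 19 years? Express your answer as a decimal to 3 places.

0.243

p₁ = N(17)/N(16) = 1447/1605 = 0.901558; p₂ = N(19)/N(17) = 1186/1447 = 0.819627.
P(exactly one) = p₁(1−p₂) + (1−p₁)p₂ = 0.162617 + 0.080686 = 0.243302.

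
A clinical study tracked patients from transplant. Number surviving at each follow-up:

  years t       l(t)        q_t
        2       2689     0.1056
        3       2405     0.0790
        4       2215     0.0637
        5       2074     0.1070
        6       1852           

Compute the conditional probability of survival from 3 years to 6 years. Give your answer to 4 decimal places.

The conditional survival probability is l(6)/l(3) = 1852/2405 = 0.770062.

0.7701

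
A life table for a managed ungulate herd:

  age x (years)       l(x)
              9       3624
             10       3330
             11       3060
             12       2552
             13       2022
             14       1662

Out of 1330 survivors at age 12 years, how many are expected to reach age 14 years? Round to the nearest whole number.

The relevant probability is 1662/2552 = 0.651254.
Expected number = 1330 × 0.651254 = 866.

866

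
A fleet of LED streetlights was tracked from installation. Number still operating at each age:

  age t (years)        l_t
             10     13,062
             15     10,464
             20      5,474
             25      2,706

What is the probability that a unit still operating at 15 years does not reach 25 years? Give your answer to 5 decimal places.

P(fail before 25 | operational at 15) = 1 − l_25/l_15 = 1 − 2,706/10,464 = (7,758)/10,464 = 0.741399.

0.74140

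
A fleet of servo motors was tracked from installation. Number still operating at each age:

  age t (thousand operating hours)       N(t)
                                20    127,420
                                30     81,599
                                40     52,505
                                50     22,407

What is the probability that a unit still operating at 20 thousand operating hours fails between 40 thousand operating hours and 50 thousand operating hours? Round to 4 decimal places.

This is the probability of reaching 40 but not 50, conditional on being operational at 20: (N(40) − N(50)) / N(20).
= (52,505 − 22,407) / 127,420 = 30,098 / 127,420 = 0.236211.

0.2362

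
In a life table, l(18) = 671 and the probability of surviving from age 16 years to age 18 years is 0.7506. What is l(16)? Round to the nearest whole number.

l(16) = l(18) / p = 671 / 0.7506 = 894.

894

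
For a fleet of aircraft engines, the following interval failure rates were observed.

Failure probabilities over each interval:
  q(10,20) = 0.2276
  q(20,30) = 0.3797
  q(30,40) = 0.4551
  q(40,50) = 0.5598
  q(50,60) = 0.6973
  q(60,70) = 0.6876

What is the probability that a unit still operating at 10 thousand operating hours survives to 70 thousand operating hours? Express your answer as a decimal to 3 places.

0.011

Survival from 10 to 70 is the product of surviving each interval: (1 − 0.2276) × (1 − 0.3797) × (1 − 0.4551) × (1 − 0.5598) × (1 − 0.6973) × (1 − 0.6876).
= 0.7724 × 0.6203 × 0.5449 × 0.4402 × 0.3027 × 0.3124 = 0.010868.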